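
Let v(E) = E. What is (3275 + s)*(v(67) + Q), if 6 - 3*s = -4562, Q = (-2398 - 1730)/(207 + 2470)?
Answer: 2522099783/8031 ≈ 3.1405e+5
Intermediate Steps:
Q = -4128/2677 ≈ -1.5420
s = 4568/3 (s = 2 - 1/3*(-4562) = 2 + 4562/3 = 4568/3 ≈ 1522.7)
(3275 + s)*(v(67) + Q) = (3275 + 4568/3)*(67 - 4128/2677) = (14393/3)*(175231/2677) = 2522099783/8031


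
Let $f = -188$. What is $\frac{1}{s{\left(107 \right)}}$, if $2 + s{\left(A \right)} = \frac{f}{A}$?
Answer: $- \frac{107}{402} \approx -0.26617$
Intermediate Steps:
$s{\left(A \right)} = -2 - \frac{188}{A}$
$\frac{1}{s{\left(107 \right)}} = \frac{1}{-2 - \frac{188}{107}} = \frac{1}{- \frac{402}{107}} = - \frac{107}{402}$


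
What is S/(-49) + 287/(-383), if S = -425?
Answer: 148712/18767 ≈ 7.9241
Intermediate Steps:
S/(-49) + 287/(-383) = -425/(-49) + 287/(-383) = -425*(-1/49) + 287*(-1/383) = 425/49 - 287/383 = 148712/18767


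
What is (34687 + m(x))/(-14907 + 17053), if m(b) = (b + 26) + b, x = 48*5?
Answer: 35193/2146 ≈ 16.399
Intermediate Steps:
x = 240
m(b) = 26 + 2*b (m(b) = (26 + b) + b = 26 + 2*b)
(34687 + m(x))/(-14907 + 17053) = (34687 + (26 + 2*240))/(-14907 + 17053) = (34687 + (26 + 480))/2146 = (34687 + 506)*(1/2146) = 35193*(1/2146) = 35193/2146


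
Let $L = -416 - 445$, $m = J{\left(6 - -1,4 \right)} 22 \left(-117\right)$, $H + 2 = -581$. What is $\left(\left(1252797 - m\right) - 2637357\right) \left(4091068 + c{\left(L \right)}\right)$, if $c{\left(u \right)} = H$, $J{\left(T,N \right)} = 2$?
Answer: $-5642464094820$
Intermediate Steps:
$H = -583$ ($H = -2 - 581 = -583$)
$m = -5148$ ($m = 2 \cdot 22 \left(-117\right) = 44 \left(-117\right) = -5148$)
$L = -861$ ($L = -416 - 445 = -861$)
$c{\left(u \right)} = -583$
$\left(\left(1252797 - m\right) - 2637357\right) \left(4091068 + c{\left(L \right)}\right) = \left(\left(1252797 - -5148\right) - 2637357\right) \left(4091068 - 583\right) = \left(\left(1252797 + 5148\right) - 2637357\right) 4090485 = \left(1257945 - 2637357\right) 4090485 = \left(-1379412\right) 4090485 = -5642464094820$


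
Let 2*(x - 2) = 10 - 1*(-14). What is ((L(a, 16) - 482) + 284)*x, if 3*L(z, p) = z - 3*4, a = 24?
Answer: -2716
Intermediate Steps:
L(z, p) = -4 + z/3 (L(z, p) = (z - 3*4)/3 = (z - 12)/3 = (-12 + z)/3 = -4 + z/3)
x = 14 (x = 2 + (10 - 1*(-14))/2 = 2 + (10 + 14)/2 = 2 + (1/2)*24 = 2 + 12 = 14)
((L(a, 16) - 482) + 284)*x = (((-4 + (1/3)*24) - 482) + 284)*14 = (((-4 + 8) - 482) + 284)*14 = ((4 - 482) + 284)*14 = (-478 + 284)*14 = -194*14 = -2716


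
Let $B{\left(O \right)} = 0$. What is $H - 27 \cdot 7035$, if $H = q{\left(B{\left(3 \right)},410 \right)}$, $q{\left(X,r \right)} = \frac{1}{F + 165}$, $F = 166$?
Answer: $- \frac{62871794}{331} \approx -1.8995 \cdot 10^{5}$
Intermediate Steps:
$q{\left(X,r \right)} = \frac{1}{331}$ ($q{\left(X,r \right)} = \frac{1}{166 + 165} = \frac{1}{331}$)
$H = \frac{1}{331} \approx 0.0030211$
$H - 27 \cdot 7035 = \frac{1}{331} - 27 \cdot 7035 = \frac{1}{331} - 189945 = - \frac{62871794}{331}$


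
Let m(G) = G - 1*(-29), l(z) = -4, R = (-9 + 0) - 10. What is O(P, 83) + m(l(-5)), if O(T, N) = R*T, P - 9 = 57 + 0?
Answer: -1229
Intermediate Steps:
R = -19 (R = -9 - 10 = -19)
P = 66 (P = 9 + (57 + 0) = 9 + 57 = 66)
m(G) = 29 + G (m(G) = G + 29 = 29 + G)
O(T, N) = -19*T
O(P, 83) + m(l(-5)) = -19*66 + (29 - 4) = -1254 + 25 = -1229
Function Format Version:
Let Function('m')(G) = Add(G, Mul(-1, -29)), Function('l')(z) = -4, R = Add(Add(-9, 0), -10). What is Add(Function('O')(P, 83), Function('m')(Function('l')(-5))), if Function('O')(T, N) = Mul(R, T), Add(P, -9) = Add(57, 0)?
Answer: -1229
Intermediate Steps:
R = -19 (R = Add(-9, -10) = -19)
P = 66 (P = Add(9, Add(57, 0)) = Add(9, 57) = 66)
Function('m')(G) = Add(29, G) (Function('m')(G) = Add(G, 29) = Add(29, G))
Function('O')(T, N) = Mul(-19, T)
Add(Function('O')(P, 83), Function('m')(Function('l')(-5))) = Add(Mul(-19, 66), Add(29, -4)) = Add(-1254, 25) = -1229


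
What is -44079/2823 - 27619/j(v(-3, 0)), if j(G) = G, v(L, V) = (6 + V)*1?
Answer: -26077637/5646 ≈ -4618.8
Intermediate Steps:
v(L, V) = 6 + V
-44079/2823 - 27619/j(v(-3, 0)) = -44079/2823 - 27619/(6 + 0) = -44079*1/2823 - 27619/6 = -14693/941 - 27619*1/6 = -14693/941 - 27619/6 = -26077637/5646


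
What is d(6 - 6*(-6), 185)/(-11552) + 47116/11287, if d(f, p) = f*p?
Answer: 228292021/65193712 ≈ 3.5017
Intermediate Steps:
d(6 - 6*(-6), 185)/(-11552) + 47116/11287 = ((6 - 6*(-6))*185)/(-11552) + 47116/11287 = ((6 + 36)*185)*(-1/11552) + 47116*(1/11287) = (42*185)*(-1/11552) + 47116/11287 = 7770*(-1/11552) + 47116/11287 = -3885/5776 + 47116/11287 = 228292021/65193712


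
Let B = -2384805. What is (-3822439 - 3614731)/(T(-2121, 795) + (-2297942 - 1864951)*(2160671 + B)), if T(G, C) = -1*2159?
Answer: -7437170/933045857503 ≈ -7.9709e-6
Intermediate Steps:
T(G, C) = -2159
(-3822439 - 3614731)/(T(-2121, 795) + (-2297942 - 1864951)*(2160671 + B)) = (-3822439 - 3614731)/(-2159 + (-2297942 - 1864951)*(2160671 - 2384805)) = -7437170/(-2159 - 4162893*(-224134)) = -7437170/(-2159 + 933045859662) = -7437170/933045857503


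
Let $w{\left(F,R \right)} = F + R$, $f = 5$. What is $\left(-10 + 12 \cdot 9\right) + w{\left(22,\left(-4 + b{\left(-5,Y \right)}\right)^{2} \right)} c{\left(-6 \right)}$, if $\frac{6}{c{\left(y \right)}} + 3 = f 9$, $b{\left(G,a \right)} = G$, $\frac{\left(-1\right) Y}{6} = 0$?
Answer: $\frac{789}{7} \approx 112.71$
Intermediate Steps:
$Y = 0$ ($Y = \left(-6\right) 0 = 0$)
$c{\left(y \right)} = \frac{1}{7}$ ($c{\left(y \right)} = \frac{6}{-3 + 5 \cdot 9} = \frac{6}{-3 + 45} = \frac{6}{42} = 6 \cdot \frac{1}{42} = \frac{1}{7}$)
$\left(-10 + 12 \cdot 9\right) + w{\left(22,\left(-4 + b{\left(-5,Y \right)}\right)^{2} \right)} c{\left(-6 \right)} = \left(-10 + 12 \cdot 9\right) + \left(22 + \left(-4 - 5\right)^{2}\right) \frac{1}{7} = \left(-10 + 108\right) + \left(22 + \left(-9\right)^{2}\right) \frac{1}{7} = 98 + \left(22 + 81\right) \frac{1}{7} = 98 + 103 \cdot \frac{1}{7} = 98 + \frac{103}{7} = \frac{789}{7}$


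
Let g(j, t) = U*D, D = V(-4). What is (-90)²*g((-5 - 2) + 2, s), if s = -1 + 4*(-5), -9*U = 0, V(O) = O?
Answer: 0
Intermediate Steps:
D = -4
U = 0 (U = -⅑*0 = 0)
s = -21 (s = -1 - 20 = -21)
g(j, t) = 0 (g(j, t) = 0*(-4) = 0)
(-90)²*g((-5 - 2) + 2, s) = (-90)²*0 = 8100*0 = 0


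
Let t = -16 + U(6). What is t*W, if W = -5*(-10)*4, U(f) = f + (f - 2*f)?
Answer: -3200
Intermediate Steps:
U(f) = 0 (U(f) = f - f = 0)
t = -16 (t = -16 + 0 = -16)
W = 200 (W = 50*4 = 200)
t*W = -16*200 = -3200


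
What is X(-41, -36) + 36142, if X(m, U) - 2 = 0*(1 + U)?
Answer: 36144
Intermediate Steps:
X(m, U) = 2 (X(m, U) = 2 + 0*(1 + U) = 2 + 0 = 2)
X(-41, -36) + 36142 = 2 + 36142 = 36144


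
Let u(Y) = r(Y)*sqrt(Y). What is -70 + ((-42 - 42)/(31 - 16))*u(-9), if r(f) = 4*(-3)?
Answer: -70 + 1008*I/5 ≈ -70.0 + 201.6*I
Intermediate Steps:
r(f) = -12
u(Y) = -12*sqrt(Y)
-70 + ((-42 - 42)/(31 - 16))*u(-9) = -70 + ((-42 - 42)/(31 - 16))*(-36*I) = -70 + (-84/15)*(-36*I) = -70 + (-84*1/15)*(-36*I) = -70 - (-1008)*I/5 = -70 + 1008*I/5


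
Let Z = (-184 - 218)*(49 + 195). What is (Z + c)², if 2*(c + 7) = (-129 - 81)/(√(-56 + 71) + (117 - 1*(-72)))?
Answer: 340783504571060350/35414401 - 40863665675*√15/70828802 ≈ 9.6227e+9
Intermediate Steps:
Z = -98088 (Z = -402*244 = -98088)
c = -7 - 105/(189 + √15) (c = -7 + ((-129 - 81)/(√(-56 + 71) + (117 - 1*(-72))))/2 = -7 + (-210/(√15 + (117 + 72)))/2 = -7 + (-210/(√15 + 189))/2 = -7 + (-210/(189 + √15))/2 = -7 - 105/(189 + √15) ≈ -7.5444)
(Z + c)² = (-98088 + (-89929/11902 + 35*√15/11902))² = (-1167533305/11902 + 35*√15/11902)²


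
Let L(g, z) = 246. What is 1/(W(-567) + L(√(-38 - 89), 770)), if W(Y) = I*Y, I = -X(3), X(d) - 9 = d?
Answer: 1/7050 ≈ 0.00014184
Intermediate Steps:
X(d) = 9 + d
I = -12 (I = -(9 + 3) = -1*12 = -12)
W(Y) = -12*Y
1/(W(-567) + L(√(-38 - 89), 770)) = 1/(-12*(-567) + 246) = 1/(6804 + 246) = 1/7050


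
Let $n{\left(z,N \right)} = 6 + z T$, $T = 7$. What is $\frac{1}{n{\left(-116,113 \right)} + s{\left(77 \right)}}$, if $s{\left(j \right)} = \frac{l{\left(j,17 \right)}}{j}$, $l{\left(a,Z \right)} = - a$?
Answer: $- \frac{1}{807} \approx -0.0012392$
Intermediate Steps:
$n{\left(z,N \right)} = 6 + 7 z$ ($n{\left(z,N \right)} = 6 + z 7 = 6 + 7 z$)
$s{\left(j \right)} = -1$ ($s{\left(j \right)} = \frac{\left(-1\right) j}{j} = -1$)
$\frac{1}{n{\left(-116,113 \right)} + s{\left(77 \right)}} = \frac{1}{\left(6 + 7 \left(-116\right)\right) - 1} = \frac{1}{\left(6 - 812\right) - 1} = \frac{1}{-806 - 1} = \frac{1}{-807} = - \frac{1}{807}$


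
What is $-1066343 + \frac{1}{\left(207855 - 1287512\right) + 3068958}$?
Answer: $- \frac{2121277196242}{1989301} \approx -1.0663 \cdot 10^{6}$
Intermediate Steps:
$-1066343 + \frac{1}{\left(207855 - 1287512\right) + 3068958} = -1066343 + \frac{1}{-1079657 + 3068958} = -1066343 + \frac{1}{1989301} = - \frac{2121277196242}{1989301}$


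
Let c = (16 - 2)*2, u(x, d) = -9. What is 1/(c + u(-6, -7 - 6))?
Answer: 1/19 ≈ 0.052632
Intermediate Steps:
c = 28 (c = 14*2 = 28)
1/(c + u(-6, -7 - 6)) = 1/(28 - 9) = 1/19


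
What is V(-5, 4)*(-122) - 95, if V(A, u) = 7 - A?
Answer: -1559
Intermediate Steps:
V(-5, 4)*(-122) - 95 = (7 - 1*(-5))*(-122) - 95 = (7 + 5)*(-122) - 95 = 12*(-122) - 95 = -1464 - 95 = -1559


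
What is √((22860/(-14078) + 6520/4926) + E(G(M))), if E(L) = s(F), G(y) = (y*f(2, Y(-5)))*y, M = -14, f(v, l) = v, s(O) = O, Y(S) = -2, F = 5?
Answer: √1412629212274095/17337057 ≈ 2.1679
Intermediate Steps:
G(y) = 2*y² (G(y) = (y*2)*y = (2*y)*y = 2*y²)
E(L) = 5
√((22860/(-14078) + 6520/4926) + E(G(M))) = √((22860/(-14078) + 6520/4926) + 5) = √((22860*(-1/14078) + 6520*(1/4926)) + 5) = √((-11430/7039 + 3260/2463) + 5) = √(-5204950/17337057 + 5) = √(81480335/17337057) = √1412629212274095/17337057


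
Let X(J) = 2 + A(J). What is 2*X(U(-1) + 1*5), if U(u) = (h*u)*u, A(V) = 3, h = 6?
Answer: 10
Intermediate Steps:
U(u) = 6*u² (U(u) = (6*u)*u = 6*u²)
X(J) = 5 (X(J) = 2 + 3 = 5)
2*X(U(-1) + 1*5) = 2*5 = 10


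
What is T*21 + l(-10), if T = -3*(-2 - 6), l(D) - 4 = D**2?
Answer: 608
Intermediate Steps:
l(D) = 4 + D**2
T = 24 (T = -3*(-8) = 24)
T*21 + l(-10) = 24*21 + (4 + (-10)**2) = 504 + (4 + 100) = 504 + 104 = 608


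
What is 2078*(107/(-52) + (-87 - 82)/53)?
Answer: -15022901/1378 ≈ -10902.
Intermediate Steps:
2078*(107/(-52) + (-87 - 82)/53) = 2078*(107*(-1/52) - 169*1/53) = 2078*(-107/52 - 169/53) = 2078*(-14459/2756) = -15022901/1378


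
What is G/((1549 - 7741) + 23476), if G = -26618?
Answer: -13309/8642 ≈ -1.5400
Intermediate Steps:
G/((1549 - 7741) + 23476) = -26618/((1549 - 7741) + 23476) = -26618/(-6192 + 23476) = -26618/17284 = -26618*1/17284 = -13309/8642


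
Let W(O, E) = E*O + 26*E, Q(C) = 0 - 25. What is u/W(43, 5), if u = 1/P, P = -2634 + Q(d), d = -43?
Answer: -1/917355 ≈ -1.0901e-6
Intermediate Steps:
Q(C) = -25
P = -2659 (P = -2634 - 25 = -2659)
W(O, E) = 26*E + E*O
u = -1/2659 (u = 1/(-2659) = -1/2659 ≈ -0.00037608)
u/W(43, 5) = -1/(5*(26 + 43))/2659 = -1/(2659*(5*69)) = -1/2659/345 = -1/2659*1/345 = -1/917355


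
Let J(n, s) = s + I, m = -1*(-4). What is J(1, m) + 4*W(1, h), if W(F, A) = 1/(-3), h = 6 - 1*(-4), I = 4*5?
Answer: 68/3 ≈ 22.667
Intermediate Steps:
I = 20
h = 10 (h = 6 + 4 = 10)
W(F, A) = -1/3
m = 4
J(n, s) = 20 + s (J(n, s) = s + 20 = 20 + s)
J(1, m) + 4*W(1, h) = (20 + 4) + 4*(-1/3) = 24 - 4/3 = 68/3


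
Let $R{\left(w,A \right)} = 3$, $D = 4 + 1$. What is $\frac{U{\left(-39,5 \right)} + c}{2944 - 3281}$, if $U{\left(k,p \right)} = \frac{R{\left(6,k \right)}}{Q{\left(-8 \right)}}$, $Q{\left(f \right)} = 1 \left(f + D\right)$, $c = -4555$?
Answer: $\frac{4556}{337} \approx 13.519$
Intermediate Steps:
$D = 5$
$Q{\left(f \right)} = 5 + f$ ($Q{\left(f \right)} = 1 \left(f + 5\right) = 1 \left(5 + f\right) = 5 + f$)
$U{\left(k,p \right)} = -1$ ($U{\left(k,p \right)} = \frac{3}{5 - 8} = \frac{3}{-3} = 3 \left(- \frac{1}{3}\right) = -1$)
$\frac{U{\left(-39,5 \right)} + c}{2944 - 3281} = \frac{-1 - 4555}{2944 - 3281} = - \frac{4556}{-337} = \left(-4556\right) \left(- \frac{1}{337}\right) = \frac{4556}{337}$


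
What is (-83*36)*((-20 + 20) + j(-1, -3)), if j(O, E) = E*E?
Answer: -26892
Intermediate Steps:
j(O, E) = E²
(-83*36)*((-20 + 20) + j(-1, -3)) = (-83*36)*((-20 + 20) + (-3)²) = -2988*(0 + 9) = -2988*9 = -26892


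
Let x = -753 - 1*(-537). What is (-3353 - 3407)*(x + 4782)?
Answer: -30866160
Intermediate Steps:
x = -216 (x = -753 + 537 = -216)
(-3353 - 3407)*(x + 4782) = (-3353 - 3407)*(-216 + 4782) = -6760*4566 = -30866160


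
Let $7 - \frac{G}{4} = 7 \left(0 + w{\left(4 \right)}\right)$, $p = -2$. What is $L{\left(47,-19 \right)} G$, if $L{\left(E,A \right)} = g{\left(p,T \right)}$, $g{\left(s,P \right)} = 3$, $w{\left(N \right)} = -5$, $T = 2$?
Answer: $504$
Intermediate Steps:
$L{\left(E,A \right)} = 3$
$G = 168$ ($G = 28 - 4 \cdot 7 \left(0 - 5\right) = 28 - 4 \cdot 7 \left(-5\right) = 28 - -140 = 28 + 140 = 168$)
$L{\left(47,-19 \right)} G = 3 \cdot 168 = 504$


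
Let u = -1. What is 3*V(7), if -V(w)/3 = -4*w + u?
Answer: 261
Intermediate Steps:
V(w) = 3 + 12*w (V(w) = -3*(-4*w - 1) = -3*(-1 - 4*w) = 3 + 12*w)
3*V(7) = 3*(3 + 12*7) = 3*(3 + 84) = 3*87 = 261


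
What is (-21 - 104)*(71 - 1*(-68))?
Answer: -17375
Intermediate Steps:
(-21 - 104)*(71 - 1*(-68)) = -125*(71 + 68) = -125*139 = -17375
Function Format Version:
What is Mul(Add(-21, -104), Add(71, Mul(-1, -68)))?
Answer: -17375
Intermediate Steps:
Mul(Add(-21, -104), Add(71, Mul(-1, -68))) = Mul(-125, Add(71, 68)) = Mul(-125, 139) = -17375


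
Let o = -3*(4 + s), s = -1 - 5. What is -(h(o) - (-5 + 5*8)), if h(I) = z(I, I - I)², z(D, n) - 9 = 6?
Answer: -190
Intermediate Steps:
z(D, n) = 15 (z(D, n) = 9 + 6 = 15)
s = -6
o = 6 (o = -3*(4 - 6) = -3*(-2) = 6)
h(I) = 225 (h(I) = 15² = 225)
-(h(o) - (-5 + 5*8)) = -(225 - (-5 + 5*8)) = -(225 - (-5 + 40)) = -(225 - 1*35) = -(225 - 35) = -1*190 = -190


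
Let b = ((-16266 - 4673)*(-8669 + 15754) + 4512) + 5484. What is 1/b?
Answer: -1/148342819 ≈ -6.7411e-9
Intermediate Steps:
b = -148342819 (b = (-20939*7085 + 4512) + 5484 = (-148352815 + 4512) + 5484 = -148348303 + 5484 = -148342819)
1/b = 1/(-148342819) = -1/148342819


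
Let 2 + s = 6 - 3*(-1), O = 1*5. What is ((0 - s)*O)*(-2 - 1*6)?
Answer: 280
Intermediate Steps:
O = 5
s = 7 (s = -2 + (6 - 3*(-1)) = -2 + (6 + 3) = -2 + 9 = 7)
((0 - s)*O)*(-2 - 1*6) = ((0 - 1*7)*5)*(-2 - 1*6) = ((0 - 7)*5)*(-2 - 6) = -7*5*(-8) = -35*(-8) = 280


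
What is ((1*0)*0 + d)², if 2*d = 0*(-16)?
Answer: 0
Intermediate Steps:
d = 0 (d = (0*(-16))/2 = (½)*0 = 0)
((1*0)*0 + d)² = ((1*0)*0 + 0)² = (0*0 + 0)² = (0 + 0)² = 0² = 0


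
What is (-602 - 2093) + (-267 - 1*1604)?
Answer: -4566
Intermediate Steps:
(-602 - 2093) + (-267 - 1*1604) = -2695 + (-267 - 1604) = -2695 - 1871 = -4566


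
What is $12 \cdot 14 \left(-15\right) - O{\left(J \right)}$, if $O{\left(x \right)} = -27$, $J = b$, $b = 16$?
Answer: $-2493$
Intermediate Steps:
$J = 16$
$12 \cdot 14 \left(-15\right) - O{\left(J \right)} = 12 \cdot 14 \left(-15\right) - -27 = 168 \left(-15\right) + 27 = -2520 + 27 = -2493$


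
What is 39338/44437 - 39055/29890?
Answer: -111934843/265644386 ≈ -0.42137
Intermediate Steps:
39338/44437 - 39055/29890 = 39338*(1/44437) - 39055*1/29890 = 39338/44437 - 7811/5978 = -111934843/265644386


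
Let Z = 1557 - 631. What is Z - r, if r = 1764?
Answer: -838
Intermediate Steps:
Z = 926
Z - r = 926 - 1*1764 = 926 - 1764 = -838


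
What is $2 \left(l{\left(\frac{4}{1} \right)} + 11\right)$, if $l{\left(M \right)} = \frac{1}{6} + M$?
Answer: $\frac{91}{3} \approx 30.333$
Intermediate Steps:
$l{\left(M \right)} = \frac{1}{6} + M$
$2 \left(l{\left(\frac{4}{1} \right)} + 11\right) = 2 \left(\left(\frac{1}{6} + \frac{4}{1}\right) + 11\right) = 2 \left(\left(\frac{1}{6} + 4 \cdot 1\right) + 11\right) = 2 \left(\left(\frac{1}{6} + 4\right) + 11\right) = 2 \left(\frac{25}{6} + 11\right) = 2 \cdot \frac{91}{6} = \frac{91}{3}$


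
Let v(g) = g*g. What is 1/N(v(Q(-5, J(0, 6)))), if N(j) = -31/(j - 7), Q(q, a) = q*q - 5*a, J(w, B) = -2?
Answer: -1218/31 ≈ -39.290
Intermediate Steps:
Q(q, a) = q² - 5*a
v(g) = g²
N(j) = -31/(-7 + j)
1/N(v(Q(-5, J(0, 6)))) = 1/(-31/(-7 + ((-5)² - 5*(-2))²)) = 1/(-31/(-7 + (25 + 10)²)) = 1/(-31/(-7 + 35²)) = 1/(-31/(-7 + 1225)) = 1/(-31/1218) = -1218/31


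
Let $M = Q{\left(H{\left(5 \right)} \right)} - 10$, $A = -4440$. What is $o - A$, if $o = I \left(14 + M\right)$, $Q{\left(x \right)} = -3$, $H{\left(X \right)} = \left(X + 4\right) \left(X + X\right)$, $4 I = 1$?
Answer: $\frac{17761}{4} \approx 4440.3$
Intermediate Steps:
$I = \frac{1}{4}$ ($I = \frac{1}{4} \cdot 1 = \frac{1}{4} \approx 0.25$)
$H{\left(X \right)} = 2 X \left(4 + X\right)$ ($H{\left(X \right)} = \left(4 + X\right) 2 X = 2 X \left(4 + X\right)$)
$M = -13$ ($M = -3 - 10 = -13$)
$o = \frac{1}{4}$ ($o = \frac{14 - 13}{4} = \frac{1}{4} \cdot 1 = \frac{1}{4} \approx 0.25$)
$o - A = \frac{1}{4} - -4440 = \frac{1}{4} + 4440 = \frac{17761}{4}$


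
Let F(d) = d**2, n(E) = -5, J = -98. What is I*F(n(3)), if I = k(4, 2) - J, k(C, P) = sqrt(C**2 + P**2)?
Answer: 2450 + 50*sqrt(5) ≈ 2561.8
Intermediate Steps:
I = 98 + 2*sqrt(5) (I = sqrt(4**2 + 2**2) - 1*(-98) = sqrt(16 + 4) + 98 = sqrt(20) + 98 = 2*sqrt(5) + 98 = 98 + 2*sqrt(5) ≈ 102.47)
I*F(n(3)) = (98 + 2*sqrt(5))*(-5)**2 = (98 + 2*sqrt(5))*25 = 2450 + 50*sqrt(5)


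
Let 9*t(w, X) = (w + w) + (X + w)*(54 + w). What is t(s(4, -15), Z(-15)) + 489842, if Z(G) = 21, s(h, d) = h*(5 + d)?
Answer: 4408232/9 ≈ 4.8980e+5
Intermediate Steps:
t(w, X) = 2*w/9 + (54 + w)*(X + w)/9 (t(w, X) = ((w + w) + (X + w)*(54 + w))/9 = (2*w + (54 + w)*(X + w))/9 = 2*w/9 + (54 + w)*(X + w)/9)
t(s(4, -15), Z(-15)) + 489842 = (6*21 + (4*(5 - 15))**2/9 + 56*(4*(5 - 15))/9 + (1/9)*21*(4*(5 - 15))) + 489842 = (126 + (4*(-10))**2/9 + 56*(4*(-10))/9 + (1/9)*21*(4*(-10))) + 489842 = (126 + (1/9)*(-40)**2 + (56/9)*(-40) + (1/9)*21*(-40)) + 489842 = (126 + (1/9)*1600 - 2240/9 - 280/3) + 489842 = (126 + 1600/9 - 2240/9 - 280/3) + 489842 = -346/9 + 489842 = 4408232/9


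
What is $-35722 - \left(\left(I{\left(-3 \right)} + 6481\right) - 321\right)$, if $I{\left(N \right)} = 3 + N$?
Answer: $-41882$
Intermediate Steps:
$-35722 - \left(\left(I{\left(-3 \right)} + 6481\right) - 321\right) = -35722 - \left(\left(\left(3 - 3\right) + 6481\right) - 321\right) = -35722 - \left(\left(0 + 6481\right) - 321\right) = -35722 - \left(6481 - 321\right) = -35722 - 6160 = -41882$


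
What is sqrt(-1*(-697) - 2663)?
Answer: I*sqrt(1966) ≈ 44.34*I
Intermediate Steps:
sqrt(-1*(-697) - 2663) = sqrt(697 - 2663) = sqrt(-1966) = I*sqrt(1966)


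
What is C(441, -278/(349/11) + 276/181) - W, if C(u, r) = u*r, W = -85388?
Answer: 5192260838/63169 ≈ 82196.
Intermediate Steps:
C(u, r) = r*u
C(441, -278/(349/11) + 276/181) - W = (-278/(349/11) + 276/181)*441 - 1*(-85388) = (-278/(349*(1/11)) + 276*(1/181))*441 + 85388 = (-278/349/11 + 276/181)*441 + 85388 = (-278*11/349 + 276/181)*441 + 85388 = (-3058/349 + 276/181)*441 + 85388 = -457174/63169*441 + 85388 = -201613734/63169 + 85388 = 5192260838/63169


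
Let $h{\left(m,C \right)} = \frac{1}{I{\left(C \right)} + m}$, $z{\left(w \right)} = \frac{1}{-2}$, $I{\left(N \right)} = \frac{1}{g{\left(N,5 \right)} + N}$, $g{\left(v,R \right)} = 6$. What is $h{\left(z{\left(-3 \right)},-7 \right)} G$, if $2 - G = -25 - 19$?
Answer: $- \frac{92}{3} \approx -30.667$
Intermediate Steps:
$I{\left(N \right)} = \frac{1}{6 + N}$
$z{\left(w \right)} = - \frac{1}{2}$
$h{\left(m,C \right)} = \frac{1}{m + \frac{1}{6 + C}}$ ($h{\left(m,C \right)} = \frac{1}{\frac{1}{6 + C} + m} = \frac{1}{m + \frac{1}{6 + C}}$)
$G = 46$ ($G = 2 - \left(-25 - 19\right) = 2 - -44 = 2 + 44 = 46$)
$h{\left(z{\left(-3 \right)},-7 \right)} G = \frac{6 - 7}{1 - \frac{6 - 7}{2}} \cdot 46 = \frac{1}{1 - - \frac{1}{2}} \left(-1\right) 46 = \frac{1}{1 + \frac{1}{2}} \left(-1\right) 46 = \frac{1}{\frac{3}{2}} \left(-1\right) 46 = \frac{2}{3} \left(-1\right) 46 = \left(- \frac{2}{3}\right) 46 = - \frac{92}{3}$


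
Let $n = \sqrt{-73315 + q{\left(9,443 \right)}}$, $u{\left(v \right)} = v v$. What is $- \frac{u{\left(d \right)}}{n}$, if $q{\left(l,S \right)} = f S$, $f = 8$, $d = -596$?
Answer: $\frac{355216 i \sqrt{69771}}{69771} \approx 1344.8 i$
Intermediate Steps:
$u{\left(v \right)} = v^{2}$
$q{\left(l,S \right)} = 8 S$
$n = i \sqrt{69771}$ ($n = \sqrt{-73315 + 8 \cdot 443} = \sqrt{-73315 + 3544} = \sqrt{-69771} = i \sqrt{69771} \approx 264.14 i$)
$- \frac{u{\left(d \right)}}{n} = - \frac{\left(-596\right)^{2}}{i \sqrt{69771}} = - 355216 \left(- \frac{i \sqrt{69771}}{69771}\right) = - \frac{\left(-355216\right) i \sqrt{69771}}{69771} = \frac{355216 i \sqrt{69771}}{69771}$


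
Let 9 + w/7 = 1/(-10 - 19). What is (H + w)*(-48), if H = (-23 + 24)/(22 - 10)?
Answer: 87916/29 ≈ 3031.6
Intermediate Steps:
H = 1/12 ≈ 0.083333
w = -1834/29 (w = -63 + 7/(-10 - 19) = -63 + 7/(-29) = -63 + 7*(-1/29) = -63 - 7/29 = -1834/29 ≈ -63.241)
(H + w)*(-48) = (1/12 - 1834/29)*(-48) = -21979/348*(-48) = 87916/29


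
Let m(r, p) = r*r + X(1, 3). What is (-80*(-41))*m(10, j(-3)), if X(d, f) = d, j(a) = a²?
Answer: 331280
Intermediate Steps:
m(r, p) = 1 + r² (m(r, p) = r*r + 1 = r² + 1 = 1 + r²)
(-80*(-41))*m(10, j(-3)) = (-80*(-41))*(1 + 10²) = 3280*(1 + 100) = 3280*101 = 331280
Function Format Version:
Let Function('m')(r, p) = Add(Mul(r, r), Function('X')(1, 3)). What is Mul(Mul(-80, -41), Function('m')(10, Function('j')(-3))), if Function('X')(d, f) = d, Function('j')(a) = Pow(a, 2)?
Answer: 331280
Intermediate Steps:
Function('m')(r, p) = Add(1, Pow(r, 2)) (Function('m')(r, p) = Add(Mul(r, r), 1) = Add(Pow(r, 2), 1) = Add(1, Pow(r, 2)))
Mul(Mul(-80, -41), Function('m')(10, Function('j')(-3))) = Mul(Mul(-80, -41), Add(1, Pow(10, 2))) = Mul(3280, Add(1, 100)) = Mul(3280, 101) = 331280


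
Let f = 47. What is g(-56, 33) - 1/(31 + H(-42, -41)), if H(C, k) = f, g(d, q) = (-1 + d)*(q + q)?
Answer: -293437/78 ≈ -3762.0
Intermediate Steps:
g(d, q) = 2*q*(-1 + d) (g(d, q) = (-1 + d)*(2*q) = 2*q*(-1 + d))
H(C, k) = 47
g(-56, 33) - 1/(31 + H(-42, -41)) = 2*33*(-1 - 56) - 1/(31 + 47) = 2*33*(-57) - 1/78 = -3762 - 1*1/78 = -3762 - 1/78 = -293437/78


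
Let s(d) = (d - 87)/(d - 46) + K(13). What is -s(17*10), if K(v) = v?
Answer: -1695/124 ≈ -13.669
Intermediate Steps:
s(d) = 13 + (-87 + d)/(-46 + d) (s(d) = (d - 87)/(d - 46) + 13 = (-87 + d)/(-46 + d) + 13 = 13 + (-87 + d)/(-46 + d))
-s(17*10) = -(-685 + 14*(17*10))/(-46 + 17*10) = -(-685 + 14*170)/(-46 + 170) = -(-685 + 2380)/124 = -1695/124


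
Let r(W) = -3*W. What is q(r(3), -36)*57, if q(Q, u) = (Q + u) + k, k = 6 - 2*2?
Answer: -2451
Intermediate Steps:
k = 2 (k = 6 - 4 = 2)
q(Q, u) = 2 + Q + u (q(Q, u) = (Q + u) + 2 = 2 + Q + u)
q(r(3), -36)*57 = (2 - 3*3 - 36)*57 = (2 - 9 - 36)*57 = -43*57 = -2451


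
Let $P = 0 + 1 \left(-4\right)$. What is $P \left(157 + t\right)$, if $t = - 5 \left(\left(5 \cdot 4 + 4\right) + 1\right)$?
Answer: $-128$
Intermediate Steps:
$P = -4$ ($P = 0 - 4 = -4$)
$t = -125$ ($t = - 5 \left(\left(20 + 4\right) + 1\right) = - 5 \left(24 + 1\right) = \left(-5\right) 25 = -125$)
$P \left(157 + t\right) = - 4 \left(157 - 125\right) = \left(-4\right) 32 = -128$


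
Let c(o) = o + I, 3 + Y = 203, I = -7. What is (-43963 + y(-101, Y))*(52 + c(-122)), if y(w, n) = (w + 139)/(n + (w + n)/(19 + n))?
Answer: 49534700985/14633 ≈ 3.3851e+6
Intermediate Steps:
Y = 200 (Y = -3 + 203 = 200)
c(o) = -7 + o (c(o) = o - 7 = -7 + o)
y(w, n) = (139 + w)/(n + (n + w)/(19 + n))
(-43963 + y(-101, Y))*(52 + c(-122)) = (-43963 + (2641 + 19*(-101) + 139*200 + 200*(-101))/(-101 + 200² + 20*200))*(52 + (-7 - 122)) = (-43963 + (2641 - 1919 + 27800 - 20200)/(-101 + 40000 + 4000))*(52 - 129) = (-43963 + 8322/43899)*(-77) = (-43963 + (1/43899)*8322)*(-77) = (-43963 + 2774/14633)*(-77) = -643307805/14633*(-77) = 49534700985/14633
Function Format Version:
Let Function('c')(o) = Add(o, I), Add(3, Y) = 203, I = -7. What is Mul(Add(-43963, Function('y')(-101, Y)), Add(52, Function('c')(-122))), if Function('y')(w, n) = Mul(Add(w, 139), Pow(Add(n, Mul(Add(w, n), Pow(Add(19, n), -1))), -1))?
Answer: Rational(49534700985, 14633) ≈ 3.3851e+6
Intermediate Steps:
Y = 200 (Y = Add(-3, 203) = 200)
Function('c')(o) = Add(-7, o) (Function('c')(o) = Add(o, -7) = Add(-7, o))
Function('y')(w, n) = Mul(Pow(Add(n, Mul(Pow(Add(19, n), -1), Add(n, w))), -1), Add(139, w)) (Function('y')(w, n) = Mul(Add(139, w), Pow(Add(n, Mul(Add(n, w), Pow(Add(19, n), -1))), -1)) = Mul(Add(139, w), Pow(Add(n, Mul(Pow(Add(19, n), -1), Add(n, w))), -1)) = Mul(Pow(Add(n, Mul(Pow(Add(19, n), -1), Add(n, w))), -1), Add(139, w)))
Mul(Add(-43963, Function('y')(-101, Y)), Add(52, Function('c')(-122))) = Mul(Add(-43963, Mul(Pow(Add(-101, Pow(200, 2), Mul(20, 200)), -1), Add(2641, Mul(19, -101), Mul(139, 200), Mul(200, -101)))), Add(52, Add(-7, -122))) = Mul(Add(-43963, Mul(Pow(Add(-101, 40000, 4000), -1), Add(2641, -1919, 27800, -20200))), Add(52, -129)) = Mul(Add(-43963, Mul(Pow(43899, -1), 8322)), -77) = Mul(Add(-43963, Mul(Rational(1, 43899), 8322)), -77) = Mul(Add(-43963, Rational(2774, 14633)), -77) = Mul(Rational(-643307805, 14633), -77) = Rational(49534700985, 14633)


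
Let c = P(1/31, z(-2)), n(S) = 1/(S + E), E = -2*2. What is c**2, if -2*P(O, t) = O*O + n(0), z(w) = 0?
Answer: 915849/59105344 ≈ 0.015495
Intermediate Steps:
E = -4
n(S) = 1/(-4 + S) (n(S) = 1/(S - 4) = 1/(-4 + S))
P(O, t) = 1/8 - O**2/2 (P(O, t) = -(O*O + 1/(-4 + 0))/2 = -(O**2 + 1/(-4))/2 = -(O**2 - 1/4)/2 = -(-1/4 + O**2)/2 = 1/8 - O**2/2)
c = 957/7688 (c = 1/8 - (1/31)**2/2 = 1/8 - 1/2*1/961 = 1/8 - 1/1922 = 957/7688 ≈ 0.12448)
c**2 = (957/7688)**2 = 915849/59105344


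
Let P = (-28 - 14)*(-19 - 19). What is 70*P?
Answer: 111720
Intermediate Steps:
P = 1596 (P = -42*(-38) = 1596)
70*P = 70*1596 = 111720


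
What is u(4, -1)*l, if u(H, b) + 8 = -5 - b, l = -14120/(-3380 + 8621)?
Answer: 56480/1747 ≈ 32.330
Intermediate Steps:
l = -14120/5241 ≈ -2.6941
u(H, b) = -13 - b (u(H, b) = -8 + (-5 - b) = -13 - b)
u(4, -1)*l = (-13 - 1*(-1))*(-14120/5241) = (-13 + 1)*(-14120/5241) = -12*(-14120/5241) = 56480/1747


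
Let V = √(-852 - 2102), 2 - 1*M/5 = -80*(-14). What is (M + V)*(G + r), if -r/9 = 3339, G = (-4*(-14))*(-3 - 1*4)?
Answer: 170176370 - 30443*I*√2954 ≈ 1.7018e+8 - 1.6546e+6*I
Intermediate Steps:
M = -5590 (M = 10 - (-400)*(-14) = 10 - 5*1120 = 10 - 5600 = -5590)
V = I*√2954 (V = √(-2954) = I*√2954 ≈ 54.351*I)
G = -392 (G = 56*(-3 - 4) = 56*(-7) = -392)
r = -30051 (r = -9*3339 = -30051)
(M + V)*(G + r) = (-5590 + I*√2954)*(-392 - 30051) = (-5590 + I*√2954)*(-30443) = 170176370 - 30443*I*√2954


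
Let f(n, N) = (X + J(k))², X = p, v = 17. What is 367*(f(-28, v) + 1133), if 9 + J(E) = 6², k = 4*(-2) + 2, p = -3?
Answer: 627203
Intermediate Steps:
k = -6 (k = -8 + 2 = -6)
X = -3
J(E) = 27 (J(E) = -9 + 6² = -9 + 36 = 27)
f(n, N) = 576 (f(n, N) = (-3 + 27)² = 24² = 576)
367*(f(-28, v) + 1133) = 367*(576 + 1133) = 367*1709 = 627203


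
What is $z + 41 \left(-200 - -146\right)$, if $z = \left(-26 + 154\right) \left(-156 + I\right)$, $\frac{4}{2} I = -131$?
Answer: $-30566$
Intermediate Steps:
$I = - \frac{131}{2}$ ($I = \frac{1}{2} \left(-131\right) = - \frac{131}{2} \approx -65.5$)
$z = -28352$ ($z = \left(-26 + 154\right) \left(-156 - \frac{131}{2}\right) = 128 \left(- \frac{443}{2}\right) = -28352$)
$z + 41 \left(-200 - -146\right) = -28352 + 41 \left(-200 - -146\right) = -28352 + 41 \left(-200 + 146\right) = -28352 + 41 \left(-54\right) = -28352 - 2214 = -30566$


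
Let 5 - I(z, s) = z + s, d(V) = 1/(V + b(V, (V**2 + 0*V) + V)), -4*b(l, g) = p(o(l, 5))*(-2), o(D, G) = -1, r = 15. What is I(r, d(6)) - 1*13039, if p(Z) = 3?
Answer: -195737/15 ≈ -13049.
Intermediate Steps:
b(l, g) = 3/2 (b(l, g) = -3*(-2)/4 = -1/4*(-6) = 3/2)
d(V) = 1/(3/2 + V) (d(V) = 1/(V + 3/2) = 1/(3/2 + V))
I(z, s) = 5 - s - z (I(z, s) = 5 - (z + s) = 5 - (s + z) = 5 + (-s - z) = 5 - s - z)
I(r, d(6)) - 1*13039 = (5 - 2/(3 + 2*6) - 1*15) - 1*13039 = (5 - 2/(3 + 12) - 15) - 13039 = (5 - 2/15 - 15) - 13039 = -152/15 - 13039 = -195737/15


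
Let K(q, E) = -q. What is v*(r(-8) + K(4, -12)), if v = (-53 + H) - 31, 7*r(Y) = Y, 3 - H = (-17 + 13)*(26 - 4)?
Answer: -36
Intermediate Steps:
H = 91 (H = 3 - (-17 + 13)*(26 - 4) = 3 - (-4)*22 = 3 - 1*(-88) = 3 + 88 = 91)
r(Y) = Y/7
v = 7 (v = (-53 + 91) - 31 = 38 - 31 = 7)
v*(r(-8) + K(4, -12)) = 7*((1/7)*(-8) - 1*4) = 7*(-8/7 - 4) = 7*(-36/7) = -36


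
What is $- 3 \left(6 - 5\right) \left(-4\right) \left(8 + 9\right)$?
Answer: $204$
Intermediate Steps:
$- 3 \left(6 - 5\right) \left(-4\right) \left(8 + 9\right) = - 3 \cdot 1 \left(-4\right) 17 = \left(-3\right) \left(-4\right) 17 = 12 \cdot 17 = 204$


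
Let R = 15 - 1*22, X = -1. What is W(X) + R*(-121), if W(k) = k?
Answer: 846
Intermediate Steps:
R = -7 (R = 15 - 22 = -7)
W(X) + R*(-121) = -1 - 7*(-121) = -1 + 847 = 846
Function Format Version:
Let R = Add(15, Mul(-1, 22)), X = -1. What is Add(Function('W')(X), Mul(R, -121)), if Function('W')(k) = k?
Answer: 846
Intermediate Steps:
R = -7 (R = Add(15, -22) = -7)
Add(Function('W')(X), Mul(R, -121)) = Add(-1, Mul(-7, -121)) = Add(-1, 847) = 846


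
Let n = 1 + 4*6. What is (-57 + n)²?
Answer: 1024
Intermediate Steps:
n = 25 (n = 1 + 24 = 25)
(-57 + n)² = (-57 + 25)² = (-32)² = 1024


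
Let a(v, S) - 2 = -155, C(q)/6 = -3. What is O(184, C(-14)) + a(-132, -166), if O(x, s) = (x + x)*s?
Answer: -6777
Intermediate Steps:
C(q) = -18 (C(q) = 6*(-3) = -18)
O(x, s) = 2*s*x (O(x, s) = (2*x)*s = 2*s*x)
a(v, S) = -153 (a(v, S) = 2 - 155 = -153)
O(184, C(-14)) + a(-132, -166) = 2*(-18)*184 - 153 = -6624 - 153 = -6777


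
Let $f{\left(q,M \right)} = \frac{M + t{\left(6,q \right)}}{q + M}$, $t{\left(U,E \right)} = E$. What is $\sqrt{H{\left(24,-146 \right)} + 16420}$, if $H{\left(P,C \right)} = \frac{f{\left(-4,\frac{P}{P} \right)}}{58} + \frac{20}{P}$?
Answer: $\frac{\sqrt{124289418}}{87} \approx 128.14$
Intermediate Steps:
$f{\left(q,M \right)} = 1$ ($f{\left(q,M \right)} = \frac{M + q}{q + M} = \frac{M + q}{M + q} = 1$)
$H{\left(P,C \right)} = \frac{1}{58} + \frac{20}{P}$ ($H{\left(P,C \right)} = 1 \cdot \frac{1}{58} + \frac{20}{P} = \frac{1}{58} + \frac{20}{P}$)
$\sqrt{H{\left(24,-146 \right)} + 16420} = \sqrt{\frac{1160 + 24}{58 \cdot 24} + 16420} = \sqrt{\frac{1}{58} \cdot \frac{1}{24} \cdot 1184 + 16420} = \sqrt{\frac{74}{87} + 16420} = \sqrt{\frac{1428614}{87}} = \frac{\sqrt{124289418}}{87}$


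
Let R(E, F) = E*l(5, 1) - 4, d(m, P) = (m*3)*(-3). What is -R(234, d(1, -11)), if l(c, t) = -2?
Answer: 472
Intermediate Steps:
d(m, P) = -9*m (d(m, P) = (3*m)*(-3) = -9*m)
R(E, F) = -4 - 2*E (R(E, F) = E*(-2) - 4 = -2*E - 4 = -4 - 2*E)
-R(234, d(1, -11)) = -(-4 - 2*234) = -(-4 - 468) = -1*(-472) = 472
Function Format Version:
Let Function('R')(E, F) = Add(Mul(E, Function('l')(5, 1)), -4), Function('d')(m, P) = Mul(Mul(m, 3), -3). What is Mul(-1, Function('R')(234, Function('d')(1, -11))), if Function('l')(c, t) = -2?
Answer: 472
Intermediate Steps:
Function('d')(m, P) = Mul(-9, m) (Function('d')(m, P) = Mul(Mul(3, m), -3) = Mul(-9, m))
Function('R')(E, F) = Add(-4, Mul(-2, E)) (Function('R')(E, F) = Add(Mul(E, -2), -4) = Add(Mul(-2, E), -4) = Add(-4, Mul(-2, E)))
Mul(-1, Function('R')(234, Function('d')(1, -11))) = Mul(-1, Add(-4, Mul(-2, 234))) = Mul(-1, Add(-4, -468)) = Mul(-1, -472) = 472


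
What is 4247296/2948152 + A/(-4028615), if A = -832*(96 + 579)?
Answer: 469160063456/296924234237 ≈ 1.5801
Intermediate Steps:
A = -561600 (A = -832*675 = -561600)
4247296/2948152 + A/(-4028615) = 4247296/2948152 - 561600/(-4028615) = 4247296*(1/2948152) - 561600*(-1/4028615) = 530912/368519 + 112320/805723 = 469160063456/296924234237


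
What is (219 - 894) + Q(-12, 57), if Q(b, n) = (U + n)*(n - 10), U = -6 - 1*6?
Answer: 1440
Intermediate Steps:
U = -12 (U = -6 - 6 = -12)
Q(b, n) = (-12 + n)*(-10 + n) (Q(b, n) = (-12 + n)*(n - 10) = (-12 + n)*(-10 + n))
(219 - 894) + Q(-12, 57) = (219 - 894) + (120 + 57**2 - 22*57) = -675 + (120 + 3249 - 1254) = -675 + 2115 = 1440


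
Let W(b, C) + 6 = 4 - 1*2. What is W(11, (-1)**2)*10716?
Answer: -42864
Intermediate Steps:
W(b, C) = -4 (W(b, C) = -6 + (4 - 1*2) = -6 + (4 - 2) = -6 + 2 = -4)
W(11, (-1)**2)*10716 = -4*10716 = -42864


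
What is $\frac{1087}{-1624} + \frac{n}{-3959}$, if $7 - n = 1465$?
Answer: $- \frac{1935641}{6429416} \approx -0.30106$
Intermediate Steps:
$n = -1458$ ($n = 7 - 1465 = -1458$)
$\frac{1087}{-1624} + \frac{n}{-3959} = \frac{1087}{-1624} - \frac{1458}{-3959} = 1087 \left(- \frac{1}{1624}\right) - - \frac{1458}{3959} = - \frac{1087}{1624} + \frac{1458}{3959} = - \frac{1935641}{6429416}$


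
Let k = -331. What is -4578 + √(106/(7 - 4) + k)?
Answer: -4578 + I*√2661/3 ≈ -4578.0 + 17.195*I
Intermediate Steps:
-4578 + √(106/(7 - 4) + k) = -4578 + √(106/(7 - 4) - 331) = -4578 + √(106/3 - 331) = -4578 + √(-887/3) = -4578 + I*√2661/3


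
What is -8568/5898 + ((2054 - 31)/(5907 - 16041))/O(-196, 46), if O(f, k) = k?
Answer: -667670801/458239212 ≈ -1.4570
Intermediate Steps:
-8568/5898 + ((2054 - 31)/(5907 - 16041))/O(-196, 46) = -8568/5898 + ((2054 - 31)/(5907 - 16041))/46 = -8568*1/5898 + (2023/(-10134))*(1/46) = -1428/983 + (2023*(-1/10134))*(1/46) = -1428/983 - 2023/10134*1/46 = -1428/983 - 2023/466164 = -667670801/458239212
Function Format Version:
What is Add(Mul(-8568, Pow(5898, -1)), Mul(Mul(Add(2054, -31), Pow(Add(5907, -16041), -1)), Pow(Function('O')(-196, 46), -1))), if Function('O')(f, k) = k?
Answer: Rational(-667670801, 458239212) ≈ -1.4570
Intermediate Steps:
Add(Mul(-8568, Pow(5898, -1)), Mul(Mul(Add(2054, -31), Pow(Add(5907, -16041), -1)), Pow(Function('O')(-196, 46), -1))) = Add(Mul(-8568, Pow(5898, -1)), Mul(Mul(Add(2054, -31), Pow(Add(5907, -16041), -1)), Pow(46, -1))) = Add(Mul(-8568, Rational(1, 5898)), Mul(Mul(2023, Pow(-10134, -1)), Rational(1, 46))) = Add(Rational(-1428, 983), Mul(Mul(2023, Rational(-1, 10134)), Rational(1, 46))) = Add(Rational(-1428, 983), Mul(Rational(-2023, 10134), Rational(1, 46))) = Add(Rational(-1428, 983), Rational(-2023, 466164)) = Rational(-667670801, 458239212)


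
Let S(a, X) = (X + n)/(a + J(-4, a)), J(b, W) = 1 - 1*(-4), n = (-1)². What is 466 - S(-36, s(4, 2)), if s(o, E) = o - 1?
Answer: 14450/31 ≈ 466.13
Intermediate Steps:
n = 1
s(o, E) = -1 + o
J(b, W) = 5 (J(b, W) = 1 + 4 = 5)
S(a, X) = (1 + X)/(5 + a) (S(a, X) = (X + 1)/(a + 5) = (1 + X)/(5 + a))
466 - S(-36, s(4, 2)) = 466 - (1 + (-1 + 4))/(5 - 36) = 466 - (1 + 3)/(-31) = 466 - (-1)*4/31 = 466 - 1*(-4/31) = 466 + 4/31 = 14450/31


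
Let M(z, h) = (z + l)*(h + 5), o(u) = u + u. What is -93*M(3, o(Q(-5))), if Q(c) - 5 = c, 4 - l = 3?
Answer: -1860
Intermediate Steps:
l = 1 (l = 4 - 1*3 = 4 - 3 = 1)
Q(c) = 5 + c
o(u) = 2*u
M(z, h) = (1 + z)*(5 + h) (M(z, h) = (z + 1)*(h + 5) = (1 + z)*(5 + h))
-93*M(3, o(Q(-5))) = -93*(5 + 2*(5 - 5) + 5*3 + (2*(5 - 5))*3) = -93*(5 + 2*0 + 15 + (2*0)*3) = -93*(5 + 0 + 15 + 0*3) = -93*(5 + 0 + 15 + 0) = -93*20 = -1860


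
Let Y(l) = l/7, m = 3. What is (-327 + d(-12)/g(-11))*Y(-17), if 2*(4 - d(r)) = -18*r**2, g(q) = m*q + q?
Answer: 66674/77 ≈ 865.90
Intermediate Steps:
g(q) = 4*q (g(q) = 3*q + q = 4*q)
d(r) = 4 + 9*r**2 (d(r) = 4 - (-9)*r**2 = 4 + 9*r**2)
Y(l) = l/7 (Y(l) = l*(1/7) = l/7)
(-327 + d(-12)/g(-11))*Y(-17) = (-327 + (4 + 9*(-12)**2)/((4*(-11))))*((1/7)*(-17)) = (-327 + (4 + 9*144)/(-44))*(-17/7) = (-327 + (4 + 1296)*(-1/44))*(-17/7) = (-327 + 1300*(-1/44))*(-17/7) = (-327 - 325/11)*(-17/7) = -3922/11*(-17/7) = 66674/77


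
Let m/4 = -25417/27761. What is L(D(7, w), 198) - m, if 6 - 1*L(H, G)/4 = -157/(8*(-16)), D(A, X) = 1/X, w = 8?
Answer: 20215347/888352 ≈ 22.756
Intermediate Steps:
L(H, G) = 611/32 (L(H, G) = 24 - (-628)/(8*(-16)) = 24 - (-628)/(-128) = 24 - (-628)*(-1)/128 = 24 - 4*157/128 = 24 - 157/32 = 611/32)
m = -101668/27761 (m = 4*(-25417/27761) = -101668/27761 ≈ -3.6623)
L(D(7, w), 198) - m = 611/32 - 1*(-101668/27761) = 611/32 + 101668/27761 = 20215347/888352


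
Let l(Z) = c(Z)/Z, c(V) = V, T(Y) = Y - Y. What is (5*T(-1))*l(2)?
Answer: 0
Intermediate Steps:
T(Y) = 0
l(Z) = 1 (l(Z) = Z/Z = 1)
(5*T(-1))*l(2) = (5*0)*1 = 0*1 = 0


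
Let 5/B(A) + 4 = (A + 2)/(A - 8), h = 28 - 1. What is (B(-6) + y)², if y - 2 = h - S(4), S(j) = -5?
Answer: 720801/676 ≈ 1066.3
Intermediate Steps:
h = 27
B(A) = 5/(-4 + (2 + A)/(-8 + A)) (B(A) = 5/(-4 + (A + 2)/(A - 8)) = 5/(-4 + (2 + A)/(-8 + A)))
y = 34 (y = 2 + (27 - 1*(-5)) = 2 + (27 + 5) = 2 + 32 = 34)
(B(-6) + y)² = (5*(8 - 1*(-6))/(-34 + 3*(-6)) + 34)² = (5*(8 + 6)/(-34 - 18) + 34)² = (5*14/(-52) + 34)² = (5*(-1/52)*14 + 34)² = (-35/26 + 34)² = (849/26)² = 720801/676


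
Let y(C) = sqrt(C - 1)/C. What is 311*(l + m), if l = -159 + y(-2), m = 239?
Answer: 24880 - 311*I*sqrt(3)/2 ≈ 24880.0 - 269.33*I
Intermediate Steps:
y(C) = sqrt(-1 + C)/C
l = -159 - I*sqrt(3)/2 (l = -159 + sqrt(-1 - 2)/(-2) = -159 - I*sqrt(3)/2 ≈ -159.0 - 0.86602*I)
311*(l + m) = 311*((-159 - I*sqrt(3)/2) + 239) = 311*(80 - I*sqrt(3)/2) = 24880 - 311*I*sqrt(3)/2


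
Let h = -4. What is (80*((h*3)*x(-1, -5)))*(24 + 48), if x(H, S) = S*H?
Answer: -345600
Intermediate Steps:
x(H, S) = H*S
(80*((h*3)*x(-1, -5)))*(24 + 48) = (80*((-4*3)*(-1*(-5))))*(24 + 48) = (80*(-12*5))*72 = (80*(-60))*72 = -4800*72 = -345600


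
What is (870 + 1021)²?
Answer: 3575881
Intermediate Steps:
(870 + 1021)² = 1891² = 3575881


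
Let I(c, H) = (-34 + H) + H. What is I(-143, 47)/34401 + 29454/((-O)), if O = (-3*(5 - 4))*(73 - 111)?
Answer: -56291123/217873 ≈ -258.37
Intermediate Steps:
O = 114 (O = -3*1*(-38) = -3*(-38) = 114)
I(c, H) = -34 + 2*H
I(-143, 47)/34401 + 29454/((-O)) = (-34 + 2*47)/34401 + 29454/((-1*114)) = (-34 + 94)*(1/34401) + 29454/(-114) = 60*(1/34401) + 29454*(-1/114) = 20/11467 - 4909/19 = -56291123/217873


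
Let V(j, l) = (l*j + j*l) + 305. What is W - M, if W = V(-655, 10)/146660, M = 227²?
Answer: -1511451187/29332 ≈ -51529.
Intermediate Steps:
M = 51529
V(j, l) = 305 + 2*j*l (V(j, l) = (j*l + j*l) + 305 = 2*j*l + 305 = 305 + 2*j*l)
W = -2559/29332 (W = (305 + 2*(-655)*10)/146660 = (305 - 13100)*(1/146660) = -12795*1/146660 = -2559/29332 ≈ -0.087243)
W - M = -2559/29332 - 1*51529 = -2559/29332 - 51529 = -1511451187/29332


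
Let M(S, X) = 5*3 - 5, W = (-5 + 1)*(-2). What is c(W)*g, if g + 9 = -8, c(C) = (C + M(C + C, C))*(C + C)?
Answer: -4896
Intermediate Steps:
W = 8 (W = -4*(-2) = 8)
M(S, X) = 10 (M(S, X) = 15 - 5 = 10)
c(C) = 2*C*(10 + C) (c(C) = (C + 10)*(C + C) = (10 + C)*(2*C) = 2*C*(10 + C))
g = -17 (g = -9 - 8 = -17)
c(W)*g = (2*8*(10 + 8))*(-17) = (2*8*18)*(-17) = 288*(-17) = -4896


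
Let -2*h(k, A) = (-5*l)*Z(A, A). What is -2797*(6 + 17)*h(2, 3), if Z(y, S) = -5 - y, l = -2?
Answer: -2573240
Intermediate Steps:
h(k, A) = 25 + 5*A (h(k, A) = -(-5*(-2))*(-5 - A)/2 = -5*(-5 - A) = -(-50 - 10*A)/2 = 25 + 5*A)
-2797*(6 + 17)*h(2, 3) = -2797*(6 + 17)*(25 + 5*3) = -64331*(25 + 15) = -64331*40 = -2797*920 = -2573240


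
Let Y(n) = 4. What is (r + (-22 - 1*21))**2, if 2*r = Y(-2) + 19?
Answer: 3969/4 ≈ 992.25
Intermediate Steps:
r = 23/2 (r = (4 + 19)/2 = (1/2)*23 = 23/2 ≈ 11.500)
(r + (-22 - 1*21))**2 = (23/2 + (-22 - 1*21))**2 = (23/2 + (-22 - 21))**2 = (23/2 - 43)**2 = (-63/2)**2 = 3969/4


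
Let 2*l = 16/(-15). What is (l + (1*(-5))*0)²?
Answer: 64/225 ≈ 0.28444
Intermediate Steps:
l = -8/15 (l = (16/(-15))/2 = (16*(-1/15))/2 = (½)*(-16/15) = -8/15 ≈ -0.53333)
(l + (1*(-5))*0)² = (-8/15 + (1*(-5))*0)² = (-8/15 - 5*0)² = (-8/15 + 0)² = (-8/15)² = 64/225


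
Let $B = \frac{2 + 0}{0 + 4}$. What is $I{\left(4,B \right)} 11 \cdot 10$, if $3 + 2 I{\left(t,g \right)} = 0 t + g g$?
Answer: $- \frac{605}{4} \approx -151.25$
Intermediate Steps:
$B = \frac{1}{2}$ ($B = \frac{2}{4} = 2 \cdot \frac{1}{4} = \frac{1}{2} \approx 0.5$)
$I{\left(t,g \right)} = - \frac{3}{2} + \frac{g^{2}}{2}$ ($I{\left(t,g \right)} = - \frac{3}{2} + \frac{0 t + g g}{2} = - \frac{3}{2} + \frac{0 + g^{2}}{2} = - \frac{3}{2} + \frac{g^{2}}{2}$)
$I{\left(4,B \right)} 11 \cdot 10 = \left(- \frac{3}{2} + \frac{1}{2 \cdot 4}\right) 11 \cdot 10 = \left(- \frac{3}{2} + \frac{1}{2} \cdot \frac{1}{4}\right) 11 \cdot 10 = \left(- \frac{3}{2} + \frac{1}{8}\right) 11 \cdot 10 = \left(- \frac{11}{8}\right) 11 \cdot 10 = \left(- \frac{121}{8}\right) 10 = - \frac{605}{4}$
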